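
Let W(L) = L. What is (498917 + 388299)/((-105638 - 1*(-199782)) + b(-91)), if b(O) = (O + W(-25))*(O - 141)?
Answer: 55451/7566 ≈ 7.3290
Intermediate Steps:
b(O) = (-141 + O)*(-25 + O) (b(O) = (O - 25)*(O - 141) = (-25 + O)*(-141 + O) = (-141 + O)*(-25 + O))
(498917 + 388299)/((-105638 - 1*(-199782)) + b(-91)) = (498917 + 388299)/((-105638 - 1*(-199782)) + (3525 + (-91)² - 166*(-91))) = 887216/((-105638 + 199782) + (3525 + 8281 + 15106)) = 887216/(94144 + 26912) = 887216/121056 = 887216*(1/121056) = 55451/7566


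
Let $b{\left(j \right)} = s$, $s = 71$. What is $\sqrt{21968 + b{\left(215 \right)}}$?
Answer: $\sqrt{22039} \approx 148.46$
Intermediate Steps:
$b{\left(j \right)} = 71$
$\sqrt{21968 + b{\left(215 \right)}} = \sqrt{21968 + 71} = \sqrt{22039}$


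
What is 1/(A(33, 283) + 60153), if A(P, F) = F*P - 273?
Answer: 1/69219 ≈ 1.4447e-5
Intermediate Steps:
A(P, F) = -273 + F*P
1/(A(33, 283) + 60153) = 1/((-273 + 283*33) + 60153) = 1/((-273 + 9339) + 60153) = 1/(9066 + 60153) = 1/69219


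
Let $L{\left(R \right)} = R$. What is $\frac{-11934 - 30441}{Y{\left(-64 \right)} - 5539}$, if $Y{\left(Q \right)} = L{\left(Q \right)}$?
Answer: $\frac{42375}{5603} \approx 7.5629$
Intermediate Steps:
$Y{\left(Q \right)} = Q$
$\frac{-11934 - 30441}{Y{\left(-64 \right)} - 5539} = \frac{-11934 - 30441}{-64 - 5539} = - \frac{42375}{-5603} = \left(-42375\right) \left(- \frac{1}{5603}\right) = \frac{42375}{5603}$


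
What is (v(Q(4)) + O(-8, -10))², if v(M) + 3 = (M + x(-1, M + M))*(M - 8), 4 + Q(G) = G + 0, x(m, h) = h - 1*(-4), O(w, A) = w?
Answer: 1849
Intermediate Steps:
x(m, h) = 4 + h (x(m, h) = h + 4 = 4 + h)
Q(G) = -4 + G (Q(G) = -4 + (G + 0) = -4 + G)
v(M) = -3 + (-8 + M)*(4 + 3*M) (v(M) = -3 + (M + (4 + (M + M)))*(M - 8) = -3 + (M + (4 + 2*M))*(-8 + M) = -3 + (4 + 3*M)*(-8 + M) = -3 + (-8 + M)*(4 + 3*M))
(v(Q(4)) + O(-8, -10))² = ((-35 - 20*(-4 + 4) + 3*(-4 + 4)²) - 8)² = ((-35 - 20*0 + 3*0²) - 8)² = ((-35 + 0 + 3*0) - 8)² = ((-35 + 0 + 0) - 8)² = (-35 - 8)² = (-43)² = 1849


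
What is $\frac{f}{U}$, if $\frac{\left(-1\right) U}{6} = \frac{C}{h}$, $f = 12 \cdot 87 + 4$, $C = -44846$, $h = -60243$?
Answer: $- \frac{5261222}{22423} \approx -234.64$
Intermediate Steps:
$f = 1048$ ($f = 1044 + 4 = 1048$)
$U = - \frac{89692}{20081}$ ($U = - 6 \left(- \frac{44846}{-60243}\right) = - 6 \left(\left(-44846\right) \left(- \frac{1}{60243}\right)\right) = \left(-6\right) \frac{44846}{60243} = - \frac{89692}{20081} \approx -4.4665$)
$\frac{f}{U} = \frac{1048}{- \frac{89692}{20081}} = 1048 \left(- \frac{20081}{89692}\right) = - \frac{5261222}{22423}$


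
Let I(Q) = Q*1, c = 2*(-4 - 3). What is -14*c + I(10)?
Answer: 206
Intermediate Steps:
c = -14 (c = 2*(-7) = -14)
I(Q) = Q
-14*c + I(10) = -14*(-14) + 10 = 196 + 10 = 206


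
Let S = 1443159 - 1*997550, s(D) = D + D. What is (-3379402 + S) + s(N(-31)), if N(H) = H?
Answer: -2933855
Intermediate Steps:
s(D) = 2*D
S = 445609 (S = 1443159 - 997550 = 445609)
(-3379402 + S) + s(N(-31)) = (-3379402 + 445609) + 2*(-31) = -2933793 - 62 = -2933855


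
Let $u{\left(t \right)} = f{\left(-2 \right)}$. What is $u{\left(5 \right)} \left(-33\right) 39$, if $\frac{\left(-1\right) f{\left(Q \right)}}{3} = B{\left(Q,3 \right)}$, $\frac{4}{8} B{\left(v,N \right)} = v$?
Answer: $-15444$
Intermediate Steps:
$B{\left(v,N \right)} = 2 v$
$f{\left(Q \right)} = - 6 Q$ ($f{\left(Q \right)} = - 3 \cdot 2 Q = - 6 Q$)
$u{\left(t \right)} = 12$ ($u{\left(t \right)} = \left(-6\right) \left(-2\right) = 12$)
$u{\left(5 \right)} \left(-33\right) 39 = 12 \left(-33\right) 39 = \left(-396\right) 39 = -15444$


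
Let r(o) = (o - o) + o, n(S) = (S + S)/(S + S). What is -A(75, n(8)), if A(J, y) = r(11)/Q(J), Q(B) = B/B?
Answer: -11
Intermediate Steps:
n(S) = 1 (n(S) = (2*S)/((2*S)) = (2*S)*(1/(2*S)) = 1)
Q(B) = 1
r(o) = o (r(o) = 0 + o = o)
A(J, y) = 11 (A(J, y) = 11/1 = 11*1 = 11)
-A(75, n(8)) = -1*11 = -11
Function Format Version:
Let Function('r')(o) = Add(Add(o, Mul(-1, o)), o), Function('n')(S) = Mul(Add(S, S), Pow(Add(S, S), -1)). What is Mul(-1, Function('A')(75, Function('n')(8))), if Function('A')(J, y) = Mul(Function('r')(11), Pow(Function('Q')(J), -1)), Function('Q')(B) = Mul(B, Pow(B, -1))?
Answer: -11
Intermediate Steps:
Function('n')(S) = 1 (Function('n')(S) = Mul(Mul(2, S), Pow(Mul(2, S), -1)) = Mul(Mul(2, S), Mul(Rational(1, 2), Pow(S, -1))) = 1)
Function('Q')(B) = 1
Function('r')(o) = o (Function('r')(o) = Add(0, o) = o)
Function('A')(J, y) = 11 (Function('A')(J, y) = Mul(11, Pow(1, -1)) = Mul(11, 1) = 11)
Mul(-1, Function('A')(75, Function('n')(8))) = Mul(-1, 11) = -11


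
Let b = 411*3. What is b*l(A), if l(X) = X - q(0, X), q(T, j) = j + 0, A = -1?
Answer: 0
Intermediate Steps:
q(T, j) = j
b = 1233
l(X) = 0 (l(X) = X - X = 0)
b*l(A) = 1233*0 = 0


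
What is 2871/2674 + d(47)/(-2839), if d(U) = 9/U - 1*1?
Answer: 383187755/356799842 ≈ 1.0740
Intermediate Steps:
d(U) = -1 + 9/U (d(U) = 9/U - 1 = -1 + 9/U)
2871/2674 + d(47)/(-2839) = 2871/2674 + ((9 - 1*47)/47)/(-2839) = 2871*(1/2674) + ((9 - 47)/47)*(-1/2839) = 2871/2674 + ((1/47)*(-38))*(-1/2839) = 2871/2674 - 38/47*(-1/2839) = 2871/2674 + 38/133433 = 383187755/356799842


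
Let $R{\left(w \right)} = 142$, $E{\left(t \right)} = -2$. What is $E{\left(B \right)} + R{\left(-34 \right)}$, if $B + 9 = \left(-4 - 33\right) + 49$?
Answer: $140$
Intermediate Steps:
$B = 3$ ($B = -9 + \left(\left(-4 - 33\right) + 49\right) = -9 + \left(-37 + 49\right) = -9 + 12 = 3$)
$E{\left(B \right)} + R{\left(-34 \right)} = -2 + 142 = 140$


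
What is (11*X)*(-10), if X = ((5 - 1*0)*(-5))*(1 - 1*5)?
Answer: -11000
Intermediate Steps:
X = 100 (X = ((5 + 0)*(-5))*(1 - 5) = (5*(-5))*(-4) = -25*(-4) = 100)
(11*X)*(-10) = (11*100)*(-10) = 1100*(-10) = -11000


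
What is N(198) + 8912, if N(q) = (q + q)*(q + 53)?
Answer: 108308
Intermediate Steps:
N(q) = 2*q*(53 + q) (N(q) = (2*q)*(53 + q) = 2*q*(53 + q))
N(198) + 8912 = 2*198*(53 + 198) + 8912 = 2*198*251 + 8912 = 99396 + 8912 = 108308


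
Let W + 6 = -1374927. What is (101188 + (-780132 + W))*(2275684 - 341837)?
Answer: -3971883874819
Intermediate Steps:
W = -1374933 (W = -6 - 1374927 = -1374933)
(101188 + (-780132 + W))*(2275684 - 341837) = (101188 + (-780132 - 1374933))*(2275684 - 341837) = (101188 - 2155065)*1933847 = -2053877*1933847 = -3971883874819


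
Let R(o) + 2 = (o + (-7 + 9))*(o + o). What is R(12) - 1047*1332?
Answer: -1394270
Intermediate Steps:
R(o) = -2 + 2*o*(2 + o) (R(o) = -2 + (o + (-7 + 9))*(o + o) = -2 + (o + 2)*(2*o) = -2 + (2 + o)*(2*o) = -2 + 2*o*(2 + o))
R(12) - 1047*1332 = (-2 + 2*12**2 + 4*12) - 1047*1332 = (-2 + 2*144 + 48) - 1394604 = (-2 + 288 + 48) - 1394604 = 334 - 1394604 = -1394270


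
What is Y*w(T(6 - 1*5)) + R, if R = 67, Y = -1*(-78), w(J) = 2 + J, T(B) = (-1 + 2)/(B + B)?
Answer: 262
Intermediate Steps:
T(B) = 1/(2*B)
Y = 78
Y*w(T(6 - 1*5)) + R = 78*(2 + 1/(2*(6 - 1*5))) + 67 = 78*(2 + 1/(2*(6 - 5))) + 67 = 78*(2 + (½)/1) + 67 = 78*(2 + (½)*1) + 67 = 78*(2 + ½) + 67 = 78*(5/2) + 67 = 195 + 67 = 262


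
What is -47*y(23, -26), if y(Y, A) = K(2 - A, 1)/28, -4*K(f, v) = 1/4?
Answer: 47/448 ≈ 0.10491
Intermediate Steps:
K(f, v) = -1/16 (K(f, v) = -¼/4 = -¼*¼ = -1/16)
y(Y, A) = -1/448 (y(Y, A) = -1/16/28 = -1/16*1/28 = -1/448)
-47*y(23, -26) = -47*(-1/448) = 47/448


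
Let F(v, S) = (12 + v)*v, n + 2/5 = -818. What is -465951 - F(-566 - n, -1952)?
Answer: -13317139/25 ≈ -5.3269e+5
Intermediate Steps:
n = -4092/5 (n = -2/5 - 818 = -4092/5 ≈ -818.40)
F(v, S) = v*(12 + v)
-465951 - F(-566 - n, -1952) = -465951 - (-566 - 1*(-4092/5))*(12 + (-566 - 1*(-4092/5))) = -465951 - (-566 + 4092/5)*(12 + (-566 + 4092/5)) = -465951 - 1262*(12 + 1262/5)/5 = -465951 - 1262*1322/(5*5) = -465951 - 1*1668364/25 = -465951 - 1668364/25 = -13317139/25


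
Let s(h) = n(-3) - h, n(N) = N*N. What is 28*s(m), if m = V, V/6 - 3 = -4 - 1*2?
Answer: 756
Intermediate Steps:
n(N) = N²
V = -18 (V = 18 + 6*(-4 - 1*2) = 18 + 6*(-4 - 2) = 18 + 6*(-6) = 18 - 36 = -18)
m = -18
s(h) = 9 - h (s(h) = (-3)² - h = 9 - h)
28*s(m) = 28*(9 - 1*(-18)) = 28*(9 + 18) = 28*27 = 756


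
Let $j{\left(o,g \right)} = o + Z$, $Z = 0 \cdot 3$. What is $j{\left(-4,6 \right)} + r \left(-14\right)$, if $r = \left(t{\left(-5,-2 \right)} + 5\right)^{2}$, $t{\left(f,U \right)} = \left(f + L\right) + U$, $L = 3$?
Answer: $-18$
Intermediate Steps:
$t{\left(f,U \right)} = 3 + U + f$ ($t{\left(f,U \right)} = \left(f + 3\right) + U = \left(3 + f\right) + U = 3 + U + f$)
$r = 1$ ($r = \left(\left(3 - 2 - 5\right) + 5\right)^{2} = \left(-4 + 5\right)^{2} = 1^{2} = 1$)
$Z = 0$
$j{\left(o,g \right)} = o$ ($j{\left(o,g \right)} = o + 0 = o$)
$j{\left(-4,6 \right)} + r \left(-14\right) = -4 + 1 \left(-14\right) = -4 - 14 = -18$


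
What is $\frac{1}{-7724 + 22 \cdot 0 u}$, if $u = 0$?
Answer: $- \frac{1}{7724} \approx -0.00012947$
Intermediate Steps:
$\frac{1}{-7724 + 22 \cdot 0 u} = \frac{1}{-7724 + 22 \cdot 0 \cdot 0} = \frac{1}{-7724 + 0 \cdot 0} = \frac{1}{-7724 + 0} = \frac{1}{-7724} = - \frac{1}{7724}$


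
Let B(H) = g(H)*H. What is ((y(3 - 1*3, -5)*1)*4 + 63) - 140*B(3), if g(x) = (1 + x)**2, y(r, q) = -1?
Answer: -6661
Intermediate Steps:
B(H) = H*(1 + H)**2 (B(H) = (1 + H)**2*H = H*(1 + H)**2)
((y(3 - 1*3, -5)*1)*4 + 63) - 140*B(3) = (-1*1*4 + 63) - 420*(1 + 3)**2 = (-1*4 + 63) - 420*4**2 = (-4 + 63) - 420*16 = 59 - 140*48 = 59 - 6720 = -6661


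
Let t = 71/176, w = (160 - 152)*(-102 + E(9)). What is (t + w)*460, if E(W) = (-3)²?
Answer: -15050395/44 ≈ -3.4205e+5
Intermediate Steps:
E(W) = 9
w = -744 (w = (160 - 152)*(-102 + 9) = 8*(-93) = -744)
t = 71/176 (t = 71*(1/176) = 71/176 ≈ 0.40341)
(t + w)*460 = (71/176 - 744)*460 = -130873/176*460 = -15050395/44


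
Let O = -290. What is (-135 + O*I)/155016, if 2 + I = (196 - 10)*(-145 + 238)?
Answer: -5015975/155016 ≈ -32.358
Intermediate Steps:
I = 17296 (I = -2 + (196 - 10)*(-145 + 238) = -2 + 186*93 = -2 + 17298 = 17296)
(-135 + O*I)/155016 = (-135 - 290*17296)/155016 = (-135 - 5015840)*(1/155016) = -5015975*1/155016 = -5015975/155016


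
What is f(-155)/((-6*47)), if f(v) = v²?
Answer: -24025/282 ≈ -85.195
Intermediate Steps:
f(-155)/((-6*47)) = (-155)²/((-6*47)) = 24025/(-282) = 24025*(-1/282) = -24025/282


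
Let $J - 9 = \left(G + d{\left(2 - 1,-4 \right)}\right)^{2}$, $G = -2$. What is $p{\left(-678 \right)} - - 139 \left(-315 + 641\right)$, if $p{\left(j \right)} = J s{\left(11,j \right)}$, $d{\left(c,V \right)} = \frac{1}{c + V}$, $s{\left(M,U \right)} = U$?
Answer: $\frac{106562}{3} \approx 35521.0$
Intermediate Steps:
$d{\left(c,V \right)} = \frac{1}{V + c}$
$J = \frac{130}{9}$ ($J = 9 + \left(-2 + \frac{1}{-4 + \left(2 - 1\right)}\right)^{2} = 9 + \left(-2 + \frac{1}{-4 + 1}\right)^{2} = 9 + \left(-2 + \frac{1}{-3}\right)^{2} = 9 + \left(-2 - \frac{1}{3}\right)^{2} = 9 + \left(- \frac{7}{3}\right)^{2} = 9 + \frac{49}{9} = \frac{130}{9} \approx 14.444$)
$p{\left(j \right)} = \frac{130 j}{9}$
$p{\left(-678 \right)} - - 139 \left(-315 + 641\right) = \frac{130}{9} \left(-678\right) - - 139 \left(-315 + 641\right) = - \frac{29380}{3} - \left(-139\right) 326 = - \frac{29380}{3} - -45314 = - \frac{29380}{3} + 45314 = \frac{106562}{3}$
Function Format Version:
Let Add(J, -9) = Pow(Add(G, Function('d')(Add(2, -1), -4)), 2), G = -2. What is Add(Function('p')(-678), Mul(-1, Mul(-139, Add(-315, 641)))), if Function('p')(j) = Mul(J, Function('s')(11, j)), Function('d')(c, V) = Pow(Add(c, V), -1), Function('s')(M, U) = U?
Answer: Rational(106562, 3) ≈ 35521.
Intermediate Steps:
Function('d')(c, V) = Pow(Add(V, c), -1)
J = Rational(130, 9) (J = Add(9, Pow(Add(-2, Pow(Add(-4, Add(2, -1)), -1)), 2)) = Add(9, Pow(Add(-2, Pow(Add(-4, 1), -1)), 2)) = Add(9, Pow(Add(-2, Pow(-3, -1)), 2)) = Add(9, Pow(Add(-2, Rational(-1, 3)), 2)) = Add(9, Pow(Rational(-7, 3), 2)) = Add(9, Rational(49, 9)) = Rational(130, 9) ≈ 14.444)
Function('p')(j) = Mul(Rational(130, 9), j)
Add(Function('p')(-678), Mul(-1, Mul(-139, Add(-315, 641)))) = Add(Mul(Rational(130, 9), -678), Mul(-1, Mul(-139, Add(-315, 641)))) = Add(Rational(-29380, 3), Mul(-1, Mul(-139, 326))) = Add(Rational(-29380, 3), Mul(-1, -45314)) = Add(Rational(-29380, 3), 45314) = Rational(106562, 3)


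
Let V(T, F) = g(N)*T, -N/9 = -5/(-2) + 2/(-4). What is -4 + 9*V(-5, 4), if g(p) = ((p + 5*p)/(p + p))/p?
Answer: 7/2 ≈ 3.5000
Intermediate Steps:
N = -18 (N = -9*(-5/(-2) + 2/(-4)) = -9*(-5*(-½) + 2*(-¼)) = -9*(5/2 - ½) = -9*2 = -18)
g(p) = 3/p (g(p) = ((6*p)/((2*p)))/p = ((6*p)*(1/(2*p)))/p = 3/p)
V(T, F) = -T/6 (V(T, F) = (3/(-18))*T = (3*(-1/18))*T = -T/6)
-4 + 9*V(-5, 4) = -4 + 9*(-⅙*(-5)) = -4 + 9*(⅚) = -4 + 15/2 = 7/2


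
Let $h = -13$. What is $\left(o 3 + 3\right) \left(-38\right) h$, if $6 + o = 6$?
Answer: $1482$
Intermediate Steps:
$o = 0$ ($o = -6 + 6 = 0$)
$\left(o 3 + 3\right) \left(-38\right) h = \left(0 \cdot 3 + 3\right) \left(-38\right) \left(-13\right) = \left(0 + 3\right) \left(-38\right) \left(-13\right) = 3 \left(-38\right) \left(-13\right) = \left(-114\right) \left(-13\right) = 1482$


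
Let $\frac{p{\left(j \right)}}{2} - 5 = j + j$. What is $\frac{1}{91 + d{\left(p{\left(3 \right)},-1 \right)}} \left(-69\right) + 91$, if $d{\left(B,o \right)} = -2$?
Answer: $\frac{8030}{89} \approx 90.225$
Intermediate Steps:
$p{\left(j \right)} = 10 + 4 j$ ($p{\left(j \right)} = 10 + 2 \left(j + j\right) = 10 + 2 \cdot 2 j = 10 + 4 j$)
$\frac{1}{91 + d{\left(p{\left(3 \right)},-1 \right)}} \left(-69\right) + 91 = \frac{1}{91 - 2} \left(-69\right) + 91 = \frac{1}{89} \left(-69\right) + 91 = - \frac{69}{89} + 91 = \frac{8030}{89}$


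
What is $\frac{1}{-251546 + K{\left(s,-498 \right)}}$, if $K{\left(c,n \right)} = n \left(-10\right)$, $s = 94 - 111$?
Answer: $- \frac{1}{246566} \approx -4.0557 \cdot 10^{-6}$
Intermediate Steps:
$s = -17$ ($s = 94 - 111 = -17$)
$K{\left(c,n \right)} = - 10 n$
$\frac{1}{-251546 + K{\left(s,-498 \right)}} = \frac{1}{-251546 - -4980} = \frac{1}{-251546 + 4980} = \frac{1}{-246566} = - \frac{1}{246566}$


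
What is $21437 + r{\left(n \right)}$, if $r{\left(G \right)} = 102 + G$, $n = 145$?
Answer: $21684$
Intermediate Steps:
$21437 + r{\left(n \right)} = 21437 + \left(102 + 145\right) = 21437 + 247 = 21684$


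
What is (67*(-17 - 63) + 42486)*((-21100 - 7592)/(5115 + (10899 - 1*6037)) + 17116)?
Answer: 6338805622640/9977 ≈ 6.3534e+8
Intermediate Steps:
(67*(-17 - 63) + 42486)*((-21100 - 7592)/(5115 + (10899 - 1*6037)) + 17116) = (67*(-80) + 42486)*(-28692/(5115 + (10899 - 6037)) + 17116) = (-5360 + 42486)*(-28692/(5115 + 4862) + 17116) = 37126*(-28692/9977 + 17116) = 37126*(170737640/9977) = 6338805622640/9977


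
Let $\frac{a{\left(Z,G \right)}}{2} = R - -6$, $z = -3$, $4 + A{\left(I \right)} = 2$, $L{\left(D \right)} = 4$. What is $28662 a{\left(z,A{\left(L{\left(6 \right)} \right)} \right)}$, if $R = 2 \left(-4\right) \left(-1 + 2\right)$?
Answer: $-114648$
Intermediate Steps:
$A{\left(I \right)} = -2$ ($A{\left(I \right)} = -4 + 2 = -2$)
$R = -8$ ($R = \left(-8\right) 1 = -8$)
$a{\left(Z,G \right)} = -4$ ($a{\left(Z,G \right)} = 2 \left(-8 - -6\right) = 2 \left(-8 + 6\right) = 2 \left(-2\right) = -4$)
$28662 a{\left(z,A{\left(L{\left(6 \right)} \right)} \right)} = 28662 \left(-4\right) = -114648$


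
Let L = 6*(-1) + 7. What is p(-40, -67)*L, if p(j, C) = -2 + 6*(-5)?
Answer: -32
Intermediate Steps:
p(j, C) = -32 (p(j, C) = -2 - 30 = -32)
L = 1 (L = -6 + 7 = 1)
p(-40, -67)*L = -32*1 = -32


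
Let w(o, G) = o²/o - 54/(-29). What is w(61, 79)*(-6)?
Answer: -10938/29 ≈ -377.17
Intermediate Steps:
w(o, G) = 54/29 + o (w(o, G) = o - 54*(-1/29) = o + 54/29 = 54/29 + o)
w(61, 79)*(-6) = (54/29 + 61)*(-6) = (1823/29)*(-6) = -10938/29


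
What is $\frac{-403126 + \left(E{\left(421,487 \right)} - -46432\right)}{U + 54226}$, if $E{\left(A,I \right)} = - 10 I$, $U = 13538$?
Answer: $- \frac{90391}{16941} \approx -5.3356$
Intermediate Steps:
$\frac{-403126 + \left(E{\left(421,487 \right)} - -46432\right)}{U + 54226} = \frac{-403126 - -41562}{13538 + 54226} = \frac{-403126 + \left(-4870 + 46432\right)}{67764} = \left(-403126 + 41562\right) \frac{1}{67764} = \left(-361564\right) \frac{1}{67764} = - \frac{90391}{16941}$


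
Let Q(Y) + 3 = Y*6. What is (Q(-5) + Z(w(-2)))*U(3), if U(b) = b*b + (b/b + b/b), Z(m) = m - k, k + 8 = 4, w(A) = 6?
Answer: -253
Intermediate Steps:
k = -4 (k = -8 + 4 = -4)
Q(Y) = -3 + 6*Y (Q(Y) = -3 + Y*6 = -3 + 6*Y)
Z(m) = 4 + m (Z(m) = m - 1*(-4) = m + 4 = 4 + m)
U(b) = 2 + b² (U(b) = b² + (1 + 1) = b² + 2 = 2 + b²)
(Q(-5) + Z(w(-2)))*U(3) = ((-3 + 6*(-5)) + (4 + 6))*(2 + 3²) = ((-3 - 30) + 10)*(2 + 9) = (-33 + 10)*11 = -23*11 = -253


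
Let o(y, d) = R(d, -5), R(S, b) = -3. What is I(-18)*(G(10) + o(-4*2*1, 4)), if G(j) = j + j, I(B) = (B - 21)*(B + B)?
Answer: 23868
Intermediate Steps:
o(y, d) = -3
I(B) = 2*B*(-21 + B) (I(B) = (-21 + B)*(2*B) = 2*B*(-21 + B))
G(j) = 2*j
I(-18)*(G(10) + o(-4*2*1, 4)) = (2*(-18)*(-21 - 18))*(2*10 - 3) = (2*(-18)*(-39))*(20 - 3) = 1404*17 = 23868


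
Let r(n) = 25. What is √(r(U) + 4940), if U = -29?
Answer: √4965 ≈ 70.463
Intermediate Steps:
√(r(U) + 4940) = √(25 + 4940) = √4965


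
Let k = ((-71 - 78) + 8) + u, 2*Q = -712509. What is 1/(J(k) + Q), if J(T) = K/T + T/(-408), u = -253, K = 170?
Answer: -40188/14317134377 ≈ -2.8070e-6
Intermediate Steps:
Q = -712509/2 (Q = (1/2)*(-712509) = -712509/2 ≈ -3.5625e+5)
k = -394 (k = ((-71 - 78) + 8) - 253 = (-149 + 8) - 253 = -141 - 253 = -394)
J(T) = 170/T - T/408 (J(T) = 170/T + T/(-408) = 170/T + T*(-1/408) = 170/T - T/408)
1/(J(k) + Q) = 1/((170/(-394) - 1/408*(-394)) - 712509/2) = 1/((170*(-1/394) + 197/204) - 712509/2) = 1/((-85/197 + 197/204) - 712509/2) = 1/(21469/40188 - 712509/2) = 1/(-14317134377/40188) = -40188/14317134377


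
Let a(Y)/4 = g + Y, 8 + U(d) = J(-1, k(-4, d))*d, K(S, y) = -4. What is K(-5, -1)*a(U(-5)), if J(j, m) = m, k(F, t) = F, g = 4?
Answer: -256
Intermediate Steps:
U(d) = -8 - 4*d
a(Y) = 16 + 4*Y (a(Y) = 4*(4 + Y) = 16 + 4*Y)
K(-5, -1)*a(U(-5)) = -4*(16 + 4*(-8 - 4*(-5))) = -4*(16 + 4*(-8 + 20)) = -4*(16 + 4*12) = -4*(16 + 48) = -4*64 = -256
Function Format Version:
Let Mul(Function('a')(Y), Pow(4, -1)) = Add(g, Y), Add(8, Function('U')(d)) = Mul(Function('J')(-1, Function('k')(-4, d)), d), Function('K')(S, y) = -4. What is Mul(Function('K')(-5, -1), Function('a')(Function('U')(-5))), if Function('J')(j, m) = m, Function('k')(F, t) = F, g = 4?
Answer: -256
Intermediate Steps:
Function('U')(d) = Add(-8, Mul(-4, d))
Function('a')(Y) = Add(16, Mul(4, Y)) (Function('a')(Y) = Mul(4, Add(4, Y)) = Add(16, Mul(4, Y)))
Mul(Function('K')(-5, -1), Function('a')(Function('U')(-5))) = Mul(-4, Add(16, Mul(4, Add(-8, Mul(-4, -5))))) = Mul(-4, Add(16, Mul(4, Add(-8, 20)))) = Mul(-4, Add(16, Mul(4, 12))) = Mul(-4, Add(16, 48)) = Mul(-4, 64) = -256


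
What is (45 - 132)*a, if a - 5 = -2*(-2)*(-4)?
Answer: 957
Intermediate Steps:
a = -11 (a = 5 - 2*(-2)*(-4) = 5 + 4*(-4) = 5 - 16 = -11)
(45 - 132)*a = (45 - 132)*(-11) = -87*(-11) = 957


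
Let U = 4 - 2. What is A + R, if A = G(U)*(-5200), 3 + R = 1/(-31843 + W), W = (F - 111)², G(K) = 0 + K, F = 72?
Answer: -315439767/30322 ≈ -10403.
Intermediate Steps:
U = 2
G(K) = K
W = 1521 (W = (72 - 111)² = (-39)² = 1521)
R = -90967/30322 (R = -3 + 1/(-31843 + 1521) = -3 + 1/(-30322) = -3 - 1/30322 = -90967/30322 ≈ -3.0000)
A = -10400 (A = 2*(-5200) = -10400)
A + R = -10400 - 90967/30322 = -315439767/30322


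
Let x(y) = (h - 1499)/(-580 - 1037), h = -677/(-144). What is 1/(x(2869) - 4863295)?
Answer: -232848/1132408298981 ≈ -2.0562e-7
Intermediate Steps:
h = 677/144 (h = -677*(-1/144) = 677/144 ≈ 4.7014)
x(y) = 215179/232848 (x(y) = (677/144 - 1499)/(-580 - 1037) = -215179/144/(-1617) = -215179/144*(-1/1617) = 215179/232848)
1/(x(2869) - 4863295) = 1/(215179/232848 - 4863295) = 1/(-1132408298981/232848) = -232848/1132408298981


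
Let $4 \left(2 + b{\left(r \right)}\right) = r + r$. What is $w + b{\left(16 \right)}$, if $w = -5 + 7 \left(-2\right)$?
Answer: $-13$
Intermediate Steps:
$w = -19$ ($w = -5 - 14 = -19$)
$b{\left(r \right)} = -2 + \frac{r}{2}$ ($b{\left(r \right)} = -2 + \frac{r + r}{4} = -2 + \frac{2 r}{4} = -2 + \frac{r}{2}$)
$w + b{\left(16 \right)} = -19 + \left(-2 + \frac{1}{2} \cdot 16\right) = -19 + \left(-2 + 8\right) = -19 + 6 = -13$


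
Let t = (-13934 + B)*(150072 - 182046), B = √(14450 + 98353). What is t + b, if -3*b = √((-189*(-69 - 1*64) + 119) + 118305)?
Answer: 445525716 - 31974*√112803 - √143561/3 ≈ 4.3479e+8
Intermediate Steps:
B = √112803 ≈ 335.86
b = -√143561/3 (b = -√((-189*(-69 - 1*64) + 119) + 118305)/3 = -√((-189*(-69 - 64) + 119) + 118305)/3 = -√((-189*(-133) + 119) + 118305)/3 = -√((25137 + 119) + 118305)/3 = -√(25256 + 118305)/3 = -√143561/3 ≈ -126.30)
t = 445525716 - 31974*√112803 (t = (-13934 + √112803)*(150072 - 182046) = (-13934 + √112803)*(-31974) = 445525716 - 31974*√112803 ≈ 4.3479e+8)
t + b = (445525716 - 31974*√112803) - √143561/3 = 445525716 - 31974*√112803 - √143561/3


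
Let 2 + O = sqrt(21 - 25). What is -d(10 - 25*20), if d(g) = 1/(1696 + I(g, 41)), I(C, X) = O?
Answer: -847/1434820 + I/1434820 ≈ -0.00059032 + 6.9695e-7*I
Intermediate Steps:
O = -2 + 2*I (O = -2 + sqrt(21 - 25) = -2 + sqrt(-4) = -2 + 2*I ≈ -2.0 + 2.0*I)
I(C, X) = -2 + 2*I
d(g) = (1694 - 2*I)/2869640 (d(g) = 1/(1696 + (-2 + 2*I)) = 1/(1694 + 2*I) = (1694 - 2*I)/2869640)
-d(10 - 25*20) = -(847/1434820 - I/1434820) = -847/1434820 + I/1434820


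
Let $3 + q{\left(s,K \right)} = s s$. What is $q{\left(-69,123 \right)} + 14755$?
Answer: $19513$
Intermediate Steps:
$q{\left(s,K \right)} = -3 + s^{2}$ ($q{\left(s,K \right)} = -3 + s s = -3 + s^{2}$)
$q{\left(-69,123 \right)} + 14755 = \left(-3 + \left(-69\right)^{2}\right) + 14755 = \left(-3 + 4761\right) + 14755 = 4758 + 14755 = 19513$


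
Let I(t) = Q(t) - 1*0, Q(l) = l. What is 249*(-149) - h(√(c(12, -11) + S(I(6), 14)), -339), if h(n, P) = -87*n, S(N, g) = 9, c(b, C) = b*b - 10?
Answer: -37101 + 87*√143 ≈ -36061.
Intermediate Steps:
c(b, C) = -10 + b² (c(b, C) = b² - 10 = -10 + b²)
I(t) = t (I(t) = t - 1*0 = t + 0 = t)
249*(-149) - h(√(c(12, -11) + S(I(6), 14)), -339) = 249*(-149) - (-87)*√((-10 + 12²) + 9) = -37101 - (-87)*√((-10 + 144) + 9) = -37101 - (-87)*√(134 + 9) = -37101 - (-87)*√143 = -37101 + 87*√143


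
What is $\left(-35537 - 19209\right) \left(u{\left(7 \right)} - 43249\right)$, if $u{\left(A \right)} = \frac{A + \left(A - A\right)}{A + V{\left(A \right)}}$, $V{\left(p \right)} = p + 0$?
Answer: $2367682381$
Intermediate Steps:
$V{\left(p \right)} = p$
$u{\left(A \right)} = \frac{1}{2}$ ($u{\left(A \right)} = \frac{A + \left(A - A\right)}{A + A} = \frac{A + 0}{2 A} = A \frac{1}{2 A} = \frac{1}{2}$)
$\left(-35537 - 19209\right) \left(u{\left(7 \right)} - 43249\right) = \left(-35537 - 19209\right) \left(\frac{1}{2} - 43249\right) = \left(-54746\right) \left(- \frac{86497}{2}\right) = 2367682381$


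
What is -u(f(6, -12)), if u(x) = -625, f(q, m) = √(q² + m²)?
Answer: 625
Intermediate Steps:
f(q, m) = √(m² + q²)
-u(f(6, -12)) = -1*(-625) = 625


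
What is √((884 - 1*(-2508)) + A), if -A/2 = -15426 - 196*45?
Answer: 2*√12971 ≈ 227.78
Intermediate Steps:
A = 48492 (A = -2*(-15426 - 196*45) = -2*(-15426 - 8820) = -2*(-24246) = 48492)
√((884 - 1*(-2508)) + A) = √((884 - 1*(-2508)) + 48492) = √((884 + 2508) + 48492) = √(3392 + 48492) = √51884 = 2*√12971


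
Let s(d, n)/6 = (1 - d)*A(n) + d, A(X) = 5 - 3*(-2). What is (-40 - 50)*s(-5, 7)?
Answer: -32940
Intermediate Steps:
A(X) = 11 (A(X) = 5 + 6 = 11)
s(d, n) = 66 - 60*d (s(d, n) = 6*((1 - d)*11 + d) = 6*((11 - 11*d) + d) = 6*(11 - 10*d) = 66 - 60*d)
(-40 - 50)*s(-5, 7) = (-40 - 50)*(66 - 60*(-5)) = -90*(66 + 300) = -90*366 = -32940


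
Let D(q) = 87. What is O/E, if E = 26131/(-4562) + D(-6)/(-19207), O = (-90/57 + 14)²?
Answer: -4880213514464/181328498971 ≈ -26.914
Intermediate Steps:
O = 55696/361 (O = (-90*1/57 + 14)² = (-30/19 + 14)² = (236/19)² = 55696/361 ≈ 154.28)
E = -502295011/87622334 (E = 26131/(-4562) + 87/(-19207) = 26131*(-1/4562) + 87*(-1/19207) = -26131/4562 - 87/19207 = -502295011/87622334 ≈ -5.7325)
O/E = 55696/(361*(-502295011/87622334)) = (55696/361)*(-87622334/502295011) = -4880213514464/181328498971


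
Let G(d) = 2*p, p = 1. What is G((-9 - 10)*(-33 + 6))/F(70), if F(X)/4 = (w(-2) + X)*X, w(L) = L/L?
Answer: 1/9940 ≈ 0.00010060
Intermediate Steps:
w(L) = 1
F(X) = 4*X*(1 + X) (F(X) = 4*((1 + X)*X) = 4*(X*(1 + X)) = 4*X*(1 + X))
G(d) = 2 (G(d) = 2*1 = 2)
G((-9 - 10)*(-33 + 6))/F(70) = 2/((4*70*(1 + 70))) = 2/((4*70*71)) = 2/19880 = 2*(1/19880) = 1/9940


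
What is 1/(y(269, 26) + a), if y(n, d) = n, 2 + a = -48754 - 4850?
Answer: -1/53337 ≈ -1.8749e-5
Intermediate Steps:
a = -53606 (a = -2 + (-48754 - 4850) = -2 - 53604 = -53606)
1/(y(269, 26) + a) = 1/(269 - 53606) = 1/(-53337) = -1/53337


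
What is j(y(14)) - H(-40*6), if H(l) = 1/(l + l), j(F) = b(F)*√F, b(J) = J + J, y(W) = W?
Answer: 1/480 + 28*√14 ≈ 104.77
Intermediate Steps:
b(J) = 2*J
j(F) = 2*F^(3/2) (j(F) = (2*F)*√F = 2*F^(3/2))
H(l) = 1/(2*l)
j(y(14)) - H(-40*6) = 2*14^(3/2) - 1/(2*((-40*6))) = 2*(14*√14) - 1/(2*(-240)) = 28*√14 - (-1)/(2*240) = 28*√14 - 1*(-1/480) = 28*√14 + 1/480 = 1/480 + 28*√14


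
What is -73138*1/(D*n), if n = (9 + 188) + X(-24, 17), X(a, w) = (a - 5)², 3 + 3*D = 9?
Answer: -36569/1038 ≈ -35.230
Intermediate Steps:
D = 2 (D = -1 + (⅓)*9 = -1 + 3 = 2)
X(a, w) = (-5 + a)²
n = 1038 (n = (9 + 188) + (-5 - 24)² = 197 + (-29)² = 197 + 841 = 1038)
-73138*1/(D*n) = -73138/(1038*2) = -73138/2076 = -73138*1/2076 = -36569/1038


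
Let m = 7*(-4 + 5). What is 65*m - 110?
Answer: 345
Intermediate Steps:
m = 7 (m = 7*1 = 7)
65*m - 110 = 65*7 - 110 = 455 - 110 = 345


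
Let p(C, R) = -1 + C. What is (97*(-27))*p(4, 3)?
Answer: -7857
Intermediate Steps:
(97*(-27))*p(4, 3) = (97*(-27))*(-1 + 4) = -2619*3 = -7857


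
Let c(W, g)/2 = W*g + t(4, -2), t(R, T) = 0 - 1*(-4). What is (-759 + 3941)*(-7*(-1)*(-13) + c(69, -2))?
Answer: -1142338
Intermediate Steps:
t(R, T) = 4 (t(R, T) = 0 + 4 = 4)
c(W, g) = 8 + 2*W*g (c(W, g) = 2*(W*g + 4) = 2*(4 + W*g) = 8 + 2*W*g)
(-759 + 3941)*(-7*(-1)*(-13) + c(69, -2)) = (-759 + 3941)*(-7*(-1)*(-13) + (8 + 2*69*(-2))) = 3182*(7*(-13) + (8 - 276)) = 3182*(-91 - 268) = 3182*(-359) = -1142338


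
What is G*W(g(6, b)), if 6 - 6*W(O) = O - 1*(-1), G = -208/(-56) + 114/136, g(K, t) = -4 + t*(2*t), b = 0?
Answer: 6501/952 ≈ 6.8288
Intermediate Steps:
g(K, t) = -4 + 2*t²
G = 2167/476 (G = -208*(-1/56) + 114*(1/136) = 26/7 + 57/68 = 2167/476 ≈ 4.5525)
W(O) = ⅚ - O/6 (W(O) = 1 - (O - 1*(-1))/6 = 1 - (O + 1)/6 = 1 - (1 + O)/6 = 1 + (-⅙ - O/6) = ⅚ - O/6)
G*W(g(6, b)) = 2167*(⅚ - (-4 + 2*0²)/6)/476 = 2167*(⅚ - (-4 + 2*0)/6)/476 = 2167*(⅚ - (-4 + 0)/6)/476 = 2167*(⅚ - ⅙*(-4))/476 = 2167*(⅚ + ⅔)/476 = (2167/476)*(3/2) = 6501/952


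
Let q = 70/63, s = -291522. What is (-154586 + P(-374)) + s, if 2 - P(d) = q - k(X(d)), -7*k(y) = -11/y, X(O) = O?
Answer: -955561441/2142 ≈ -4.4611e+5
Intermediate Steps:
q = 10/9 (q = 70*(1/63) = 10/9 ≈ 1.1111)
k(y) = 11/(7*y) (k(y) = -(-11)/(7*y) = 11/(7*y))
P(d) = 8/9 + 11/(7*d) (P(d) = 2 - (10/9 - 11/(7*d)) = 2 + (-10/9 + 11/(7*d)) = 8/9 + 11/(7*d))
(-154586 + P(-374)) + s = (-154586 + (1/63)*(99 + 56*(-374))/(-374)) - 291522 = (-154586 + (1/63)*(-1/374)*(99 - 20944)) - 291522 = (-154586 + (1/63)*(-1/374)*(-20845)) - 291522 = (-154586 + 1895/2142) - 291522 = -331121317/2142 - 291522 = -955561441/2142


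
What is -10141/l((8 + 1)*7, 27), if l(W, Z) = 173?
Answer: -10141/173 ≈ -58.618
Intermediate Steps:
-10141/l((8 + 1)*7, 27) = -10141/173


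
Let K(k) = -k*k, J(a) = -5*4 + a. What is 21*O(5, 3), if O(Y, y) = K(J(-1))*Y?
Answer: -46305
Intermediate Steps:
J(a) = -20 + a
K(k) = -k²
O(Y, y) = -441*Y (O(Y, y) = (-(-20 - 1)²)*Y = (-1*(-21)²)*Y = (-1*441)*Y = -441*Y)
21*O(5, 3) = 21*(-441*5) = 21*(-2205) = -46305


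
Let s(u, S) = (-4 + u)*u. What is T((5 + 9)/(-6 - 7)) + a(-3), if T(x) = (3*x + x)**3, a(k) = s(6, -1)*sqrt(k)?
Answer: -175616/2197 + 12*I*sqrt(3) ≈ -79.934 + 20.785*I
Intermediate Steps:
s(u, S) = u*(-4 + u)
a(k) = 12*sqrt(k) (a(k) = (6*(-4 + 6))*sqrt(k) = (6*2)*sqrt(k) = 12*sqrt(k))
T(x) = 64*x**3 (T(x) = (4*x)**3 = 64*x**3)
T((5 + 9)/(-6 - 7)) + a(-3) = 64*((5 + 9)/(-6 - 7))**3 + 12*sqrt(-3) = 64*(14/(-13))**3 + 12*(I*sqrt(3)) = 64*(14*(-1/13))**3 + 12*I*sqrt(3) = 64*(-14/13)**3 + 12*I*sqrt(3) = 64*(-2744/2197) + 12*I*sqrt(3) = -175616/2197 + 12*I*sqrt(3)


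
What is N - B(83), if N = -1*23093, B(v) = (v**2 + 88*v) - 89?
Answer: -37197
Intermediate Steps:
B(v) = -89 + v**2 + 88*v
N = -23093
N - B(83) = -23093 - (-89 + 83**2 + 88*83) = -23093 - (-89 + 6889 + 7304) = -23093 - 1*14104 = -23093 - 14104 = -37197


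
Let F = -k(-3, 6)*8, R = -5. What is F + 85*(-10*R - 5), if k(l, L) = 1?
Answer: 3817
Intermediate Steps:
F = -8 (F = -1*1*8 = -1*8 = -8)
F + 85*(-10*R - 5) = -8 + 85*(-10*(-5) - 5) = -8 + 85*(50 - 5) = -8 + 85*45 = -8 + 3825 = 3817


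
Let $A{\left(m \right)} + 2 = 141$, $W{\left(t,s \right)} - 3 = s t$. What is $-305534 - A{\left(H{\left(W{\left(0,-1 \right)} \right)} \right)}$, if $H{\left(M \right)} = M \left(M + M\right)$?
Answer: $-305673$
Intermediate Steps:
$W{\left(t,s \right)} = 3 + s t$
$H{\left(M \right)} = 2 M^{2}$ ($H{\left(M \right)} = M 2 M = 2 M^{2}$)
$A{\left(m \right)} = 139$ ($A{\left(m \right)} = -2 + 141 = 139$)
$-305534 - A{\left(H{\left(W{\left(0,-1 \right)} \right)} \right)} = -305534 - 139 = -305673$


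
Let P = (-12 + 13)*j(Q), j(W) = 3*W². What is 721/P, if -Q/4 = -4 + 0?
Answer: 721/768 ≈ 0.93880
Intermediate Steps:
Q = 16 (Q = -4*(-4 + 0) = -4*(-4) = 16)
P = 768 (P = (-12 + 13)*(3*16²) = 1*(3*256) = 1*768 = 768)
721/P = 721/768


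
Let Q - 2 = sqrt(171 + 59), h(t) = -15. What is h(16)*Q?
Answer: -30 - 15*sqrt(230) ≈ -257.49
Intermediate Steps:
Q = 2 + sqrt(230) (Q = 2 + sqrt(171 + 59) = 2 + sqrt(230) ≈ 17.166)
h(16)*Q = -15*(2 + sqrt(230)) = -30 - 15*sqrt(230)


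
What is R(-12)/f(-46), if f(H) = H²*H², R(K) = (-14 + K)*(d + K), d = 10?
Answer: 13/1119364 ≈ 1.1614e-5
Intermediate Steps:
R(K) = (-14 + K)*(10 + K)
f(H) = H⁴
R(-12)/f(-46) = (-140 + (-12)² - 4*(-12))/((-46)⁴) = (-140 + 144 + 48)/4477456 = 52*(1/4477456) = 13/1119364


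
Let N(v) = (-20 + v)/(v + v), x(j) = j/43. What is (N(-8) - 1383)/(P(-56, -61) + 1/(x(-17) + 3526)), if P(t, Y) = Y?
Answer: 837595525/36990472 ≈ 22.644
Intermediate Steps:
x(j) = j/43 (x(j) = j*(1/43) = j/43)
N(v) = (-20 + v)/(2*v) (N(v) = (-20 + v)/((2*v)) = (-20 + v)*(1/(2*v)) = (-20 + v)/(2*v))
(N(-8) - 1383)/(P(-56, -61) + 1/(x(-17) + 3526)) = ((½)*(-20 - 8)/(-8) - 1383)/(-61 + 1/((1/43)*(-17) + 3526)) = ((½)*(-⅛)*(-28) - 1383)/(-61 + 1/(-17/43 + 3526)) = (7/4 - 1383)/(-61 + 1/(151601/43)) = -5525/(4*(-61 + 43/151601)) = -5525/(4*(-9247618/151601)) = -5525/4*(-151601/9247618) = 837595525/36990472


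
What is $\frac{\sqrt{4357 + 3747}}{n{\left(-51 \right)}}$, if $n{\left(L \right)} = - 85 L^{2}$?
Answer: $- \frac{2 \sqrt{2026}}{221085} \approx -0.00040718$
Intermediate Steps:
$\frac{\sqrt{4357 + 3747}}{n{\left(-51 \right)}} = \frac{\sqrt{4357 + 3747}}{\left(-85\right) \left(-51\right)^{2}} = \frac{\sqrt{8104}}{\left(-85\right) 2601} = \frac{2 \sqrt{2026}}{-221085} = 2 \sqrt{2026} \left(- \frac{1}{221085}\right) = - \frac{2 \sqrt{2026}}{221085}$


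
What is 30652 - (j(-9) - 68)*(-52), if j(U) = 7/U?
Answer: 243680/9 ≈ 27076.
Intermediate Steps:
30652 - (j(-9) - 68)*(-52) = 30652 - (7/(-9) - 68)*(-52) = 30652 - (7*(-⅑) - 68)*(-52) = 30652 - (-7/9 - 68)*(-52) = 30652 - (-619)*(-52)/9 = 30652 - 1*32188/9 = 30652 - 32188/9 = 243680/9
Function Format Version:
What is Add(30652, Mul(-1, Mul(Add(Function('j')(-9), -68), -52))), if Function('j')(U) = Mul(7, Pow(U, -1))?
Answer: Rational(243680, 9) ≈ 27076.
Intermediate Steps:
Add(30652, Mul(-1, Mul(Add(Function('j')(-9), -68), -52))) = Add(30652, Mul(-1, Mul(Add(Mul(7, Pow(-9, -1)), -68), -52))) = Add(30652, Mul(-1, Mul(Add(Mul(7, Rational(-1, 9)), -68), -52))) = Add(30652, Mul(-1, Mul(Add(Rational(-7, 9), -68), -52))) = Add(30652, Mul(-1, Mul(Rational(-619, 9), -52))) = Add(30652, Mul(-1, Rational(32188, 9))) = Add(30652, Rational(-32188, 9)) = Rational(243680, 9)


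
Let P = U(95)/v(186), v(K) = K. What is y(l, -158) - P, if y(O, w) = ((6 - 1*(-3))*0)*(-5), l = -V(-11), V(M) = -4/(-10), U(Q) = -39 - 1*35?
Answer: 37/93 ≈ 0.39785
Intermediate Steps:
U(Q) = -74 (U(Q) = -39 - 35 = -74)
V(M) = ⅖ (V(M) = -4*(-⅒) = ⅖)
l = -⅖ (l = -1*⅖ = -⅖ ≈ -0.40000)
y(O, w) = 0 (y(O, w) = ((6 + 3)*0)*(-5) = (9*0)*(-5) = 0*(-5) = 0)
P = -37/93 (P = -74/186 = -74*1/186 = -37/93 ≈ -0.39785)
y(l, -158) - P = 0 - 1*(-37/93) = 0 + 37/93 = 37/93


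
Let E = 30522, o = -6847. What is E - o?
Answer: 37369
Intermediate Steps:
E - o = 30522 - 1*(-6847) = 30522 + 6847 = 37369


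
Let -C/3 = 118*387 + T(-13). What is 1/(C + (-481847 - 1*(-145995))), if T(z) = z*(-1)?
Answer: -1/472889 ≈ -2.1147e-6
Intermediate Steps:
T(z) = -z
C = -137037 (C = -3*(118*387 - 1*(-13)) = -3*(45666 + 13) = -3*45679 = -137037)
1/(C + (-481847 - 1*(-145995))) = 1/(-137037 + (-481847 - 1*(-145995))) = 1/(-137037 + (-481847 + 145995)) = 1/(-137037 - 335852) = 1/(-472889) = -1/472889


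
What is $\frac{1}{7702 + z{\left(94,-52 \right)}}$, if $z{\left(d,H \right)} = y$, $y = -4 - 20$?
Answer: $\frac{1}{7678} \approx 0.00013024$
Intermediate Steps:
$y = -24$ ($y = -4 - 20 = -24$)
$z{\left(d,H \right)} = -24$
$\frac{1}{7702 + z{\left(94,-52 \right)}} = \frac{1}{7702 - 24} = \frac{1}{7678}$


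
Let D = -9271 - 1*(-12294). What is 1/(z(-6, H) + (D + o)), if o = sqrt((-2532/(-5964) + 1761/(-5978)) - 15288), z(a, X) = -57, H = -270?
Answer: 1258883108/3740336051309 - 7*I*sqrt(56205578321422)/3740336051309 ≈ 0.00033657 - 1.4031e-5*I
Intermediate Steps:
o = I*sqrt(56205578321422)/60634 (o = sqrt((-2532*(-1/5964) + 1761*(-1/5978)) - 15288) = sqrt((211/497 - 1761/5978) - 15288) = sqrt(55163/424438 - 15288) = sqrt(-6488752981/424438) = I*sqrt(56205578321422)/60634 ≈ 123.64*I)
D = 3023 (D = -9271 + 12294 = 3023)
1/(z(-6, H) + (D + o)) = 1/(-57 + (3023 + I*sqrt(56205578321422)/60634)) = 1/(2966 + I*sqrt(56205578321422)/60634)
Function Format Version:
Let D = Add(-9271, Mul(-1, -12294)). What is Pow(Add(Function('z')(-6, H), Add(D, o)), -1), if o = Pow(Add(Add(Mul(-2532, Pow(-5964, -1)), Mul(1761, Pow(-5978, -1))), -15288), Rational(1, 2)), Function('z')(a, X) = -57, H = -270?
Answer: Add(Rational(1258883108, 3740336051309), Mul(Rational(-7, 3740336051309), I, Pow(56205578321422, Rational(1, 2)))) ≈ Add(0.00033657, Mul(-1.4031e-5, I))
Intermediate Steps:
o = Mul(Rational(1, 60634), I, Pow(56205578321422, Rational(1, 2))) (o = Pow(Add(Add(Mul(-2532, Rational(-1, 5964)), Mul(1761, Rational(-1, 5978))), -15288), Rational(1, 2)) = Pow(Add(Add(Rational(211, 497), Rational(-1761, 5978)), -15288), Rational(1, 2)) = Pow(Add(Rational(55163, 424438), -15288), Rational(1, 2)) = Pow(Rational(-6488752981, 424438), Rational(1, 2)) = Mul(Rational(1, 60634), I, Pow(56205578321422, Rational(1, 2))) ≈ Mul(123.64, I))
D = 3023 (D = Add(-9271, 12294) = 3023)
Pow(Add(Function('z')(-6, H), Add(D, o)), -1) = Pow(Add(-57, Add(3023, Mul(Rational(1, 60634), I, Pow(56205578321422, Rational(1, 2))))), -1) = Pow(Add(2966, Mul(Rational(1, 60634), I, Pow(56205578321422, Rational(1, 2)))), -1)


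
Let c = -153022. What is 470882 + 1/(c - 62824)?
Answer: 101637996171/215846 ≈ 4.7088e+5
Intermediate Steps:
470882 + 1/(c - 62824) = 470882 + 1/(-153022 - 62824) = 470882 + 1/(-215846) = 470882 - 1/215846 = 101637996171/215846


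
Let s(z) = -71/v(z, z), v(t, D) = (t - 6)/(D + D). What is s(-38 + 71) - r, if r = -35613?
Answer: 318955/9 ≈ 35439.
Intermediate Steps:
v(t, D) = (-6 + t)/(2*D) (v(t, D) = (-6 + t)/((2*D)) = (-6 + t)*(1/(2*D)) = (-6 + t)/(2*D))
s(z) = -142*z/(-6 + z) (s(z) = -71*2*z/(-6 + z) = -142*z/(-6 + z))
s(-38 + 71) - r = -142*(-38 + 71)/(-6 + (-38 + 71)) - 1*(-35613) = -142*33/(-6 + 33) + 35613 = -142*33/27 + 35613 = -142*33*1/27 + 35613 = -1562/9 + 35613 = 318955/9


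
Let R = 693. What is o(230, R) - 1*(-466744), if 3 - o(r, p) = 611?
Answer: 466136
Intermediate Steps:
o(r, p) = -608 (o(r, p) = 3 - 1*611 = 3 - 611 = -608)
o(230, R) - 1*(-466744) = -608 - 1*(-466744) = -608 + 466744 = 466136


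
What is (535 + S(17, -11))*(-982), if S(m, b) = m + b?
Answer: -531262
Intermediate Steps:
S(m, b) = b + m
(535 + S(17, -11))*(-982) = (535 + (-11 + 17))*(-982) = (535 + 6)*(-982) = 541*(-982) = -531262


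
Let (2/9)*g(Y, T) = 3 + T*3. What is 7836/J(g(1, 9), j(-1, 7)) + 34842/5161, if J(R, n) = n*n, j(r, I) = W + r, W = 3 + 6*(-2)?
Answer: 10981449/129025 ≈ 85.111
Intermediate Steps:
W = -9 (W = 3 - 12 = -9)
j(r, I) = -9 + r
g(Y, T) = 27/2 + 27*T/2 (g(Y, T) = 9*(3 + T*3)/2 = 9*(3 + 3*T)/2 = 27/2 + 27*T/2)
J(R, n) = n²
7836/J(g(1, 9), j(-1, 7)) + 34842/5161 = 7836/((-9 - 1)²) + 34842/5161 = 7836/((-10)²) + 34842*(1/5161) = 7836/100 + 34842/5161 = 7836*(1/100) + 34842/5161 = 1959/25 + 34842/5161 = 10981449/129025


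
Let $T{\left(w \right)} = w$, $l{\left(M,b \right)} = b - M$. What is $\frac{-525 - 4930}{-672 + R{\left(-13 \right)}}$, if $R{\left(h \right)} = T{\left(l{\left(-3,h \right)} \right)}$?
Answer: $\frac{5455}{682} \approx 7.9985$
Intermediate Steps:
$R{\left(h \right)} = 3 + h$ ($R{\left(h \right)} = h - -3 = h + 3 = 3 + h$)
$\frac{-525 - 4930}{-672 + R{\left(-13 \right)}} = \frac{-525 - 4930}{-672 + \left(3 - 13\right)} = - \frac{5455}{-672 - 10} = - \frac{5455}{-682} = \left(-5455\right) \left(- \frac{1}{682}\right) = \frac{5455}{682}$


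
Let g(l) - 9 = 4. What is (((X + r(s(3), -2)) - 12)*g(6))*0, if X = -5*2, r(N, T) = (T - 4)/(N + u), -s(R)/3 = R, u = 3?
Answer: 0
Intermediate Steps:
s(R) = -3*R
g(l) = 13 (g(l) = 9 + 4 = 13)
r(N, T) = (-4 + T)/(3 + N) (r(N, T) = (T - 4)/(N + 3) = (-4 + T)/(3 + N))
X = -10
(((X + r(s(3), -2)) - 12)*g(6))*0 = (((-10 + (-4 - 2)/(3 - 3*3)) - 12)*13)*0 = (((-10 - 6/(3 - 9)) - 12)*13)*0 = (((-10 - 6/(-6)) - 12)*13)*0 = (((-10 - ⅙*(-6)) - 12)*13)*0 = (((-10 + 1) - 12)*13)*0 = ((-9 - 12)*13)*0 = -21*13*0 = -273*0 = 0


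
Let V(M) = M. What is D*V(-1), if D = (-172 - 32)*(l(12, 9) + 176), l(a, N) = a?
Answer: 38352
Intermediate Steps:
D = -38352 (D = (-172 - 32)*(12 + 176) = -204*188 = -38352)
D*V(-1) = -38352*(-1) = 38352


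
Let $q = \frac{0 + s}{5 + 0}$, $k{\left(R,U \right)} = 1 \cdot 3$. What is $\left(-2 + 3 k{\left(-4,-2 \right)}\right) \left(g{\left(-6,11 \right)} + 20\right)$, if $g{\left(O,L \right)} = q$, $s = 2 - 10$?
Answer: $\frac{644}{5} \approx 128.8$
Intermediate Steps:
$k{\left(R,U \right)} = 3$
$s = -8$ ($s = 2 - 10 = -8$)
$q = - \frac{8}{5}$ ($q = \frac{0 - 8}{5 + 0} = - \frac{8}{5} \approx -1.6$)
$g{\left(O,L \right)} = - \frac{8}{5}$
$\left(-2 + 3 k{\left(-4,-2 \right)}\right) \left(g{\left(-6,11 \right)} + 20\right) = \left(-2 + 3 \cdot 3\right) \left(- \frac{8}{5} + 20\right) = \left(-2 + 9\right) \frac{92}{5} = 7 \cdot \frac{92}{5} = \frac{644}{5}$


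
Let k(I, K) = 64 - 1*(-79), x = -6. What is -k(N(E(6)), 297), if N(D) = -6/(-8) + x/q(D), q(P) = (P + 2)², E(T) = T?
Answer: -143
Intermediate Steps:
q(P) = (2 + P)²
N(D) = ¾ - 6/(2 + D)² (N(D) = -6/(-8) - 6/(2 + D)² = -6*(-⅛) - 6/(2 + D)² = ¾ - 6/(2 + D)²)
k(I, K) = 143 (k(I, K) = 64 + 79 = 143)
-k(N(E(6)), 297) = -1*143 = -143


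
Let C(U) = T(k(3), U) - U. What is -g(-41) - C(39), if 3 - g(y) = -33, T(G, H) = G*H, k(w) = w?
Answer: -114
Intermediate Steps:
g(y) = 36 (g(y) = 3 - 1*(-33) = 3 + 33 = 36)
C(U) = 2*U (C(U) = 3*U - U = 2*U)
-g(-41) - C(39) = -1*36 - 2*39 = -36 - 1*78 = -36 - 78 = -114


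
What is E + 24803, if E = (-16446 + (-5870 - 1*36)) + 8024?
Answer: 10475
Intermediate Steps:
E = -14328 (E = (-16446 + (-5870 - 36)) + 8024 = (-16446 - 5906) + 8024 = -22352 + 8024 = -14328)
E + 24803 = -14328 + 24803 = 10475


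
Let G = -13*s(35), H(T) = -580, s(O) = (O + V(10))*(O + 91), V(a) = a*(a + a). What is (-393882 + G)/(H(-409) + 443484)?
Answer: -194703/110726 ≈ -1.7584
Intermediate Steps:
V(a) = 2*a² (V(a) = a*(2*a) = 2*a²)
s(O) = (91 + O)*(200 + O) (s(O) = (O + 2*10²)*(O + 91) = (O + 2*100)*(91 + O) = (O + 200)*(91 + O) = (200 + O)*(91 + O) = (91 + O)*(200 + O))
G = -384930 (G = -13*(18200 + 35² + 291*35) = -13*(18200 + 1225 + 10185) = -13*29610 = -384930)
(-393882 + G)/(H(-409) + 443484) = (-393882 - 384930)/(-580 + 443484) = -778812/442904 = -778812*1/442904 = -194703/110726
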